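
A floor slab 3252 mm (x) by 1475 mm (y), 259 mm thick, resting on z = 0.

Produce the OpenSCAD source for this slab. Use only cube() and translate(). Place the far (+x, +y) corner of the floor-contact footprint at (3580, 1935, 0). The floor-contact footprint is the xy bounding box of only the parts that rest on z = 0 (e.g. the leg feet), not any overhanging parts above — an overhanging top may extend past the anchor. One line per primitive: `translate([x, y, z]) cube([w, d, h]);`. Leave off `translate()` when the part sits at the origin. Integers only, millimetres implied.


translate([328, 460, 0]) cube([3252, 1475, 259]);


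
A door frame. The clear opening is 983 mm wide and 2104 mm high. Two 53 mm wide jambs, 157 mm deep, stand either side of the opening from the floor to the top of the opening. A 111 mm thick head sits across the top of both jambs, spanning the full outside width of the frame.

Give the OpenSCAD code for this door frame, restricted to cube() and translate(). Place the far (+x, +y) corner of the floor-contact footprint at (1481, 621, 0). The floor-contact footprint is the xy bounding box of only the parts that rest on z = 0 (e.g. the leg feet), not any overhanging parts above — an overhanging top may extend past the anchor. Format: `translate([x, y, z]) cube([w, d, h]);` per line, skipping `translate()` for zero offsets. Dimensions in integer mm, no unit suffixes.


translate([392, 464, 0]) cube([53, 157, 2104]);
translate([1428, 464, 0]) cube([53, 157, 2104]);
translate([392, 464, 2104]) cube([1089, 157, 111]);


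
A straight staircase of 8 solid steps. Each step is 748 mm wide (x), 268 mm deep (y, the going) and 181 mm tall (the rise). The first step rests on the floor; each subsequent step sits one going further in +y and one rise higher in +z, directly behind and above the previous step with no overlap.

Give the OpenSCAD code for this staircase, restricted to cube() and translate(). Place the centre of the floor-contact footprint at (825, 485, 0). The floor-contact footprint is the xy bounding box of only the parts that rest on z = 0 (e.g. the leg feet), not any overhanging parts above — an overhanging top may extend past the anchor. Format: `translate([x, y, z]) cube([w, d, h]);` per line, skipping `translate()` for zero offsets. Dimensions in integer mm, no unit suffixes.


translate([451, 351, 0]) cube([748, 268, 181]);
translate([451, 619, 181]) cube([748, 268, 181]);
translate([451, 887, 362]) cube([748, 268, 181]);
translate([451, 1155, 543]) cube([748, 268, 181]);
translate([451, 1423, 724]) cube([748, 268, 181]);
translate([451, 1691, 905]) cube([748, 268, 181]);
translate([451, 1959, 1086]) cube([748, 268, 181]);
translate([451, 2227, 1267]) cube([748, 268, 181]);


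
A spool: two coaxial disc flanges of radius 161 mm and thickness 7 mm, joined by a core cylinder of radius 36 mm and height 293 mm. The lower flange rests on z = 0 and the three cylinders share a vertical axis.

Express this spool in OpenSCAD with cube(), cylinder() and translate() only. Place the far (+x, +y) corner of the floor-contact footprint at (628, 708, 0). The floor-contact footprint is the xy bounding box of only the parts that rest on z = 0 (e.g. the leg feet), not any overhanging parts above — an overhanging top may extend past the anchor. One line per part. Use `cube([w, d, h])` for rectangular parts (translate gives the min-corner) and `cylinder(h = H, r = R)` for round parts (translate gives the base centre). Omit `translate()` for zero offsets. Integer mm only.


translate([467, 547, 0]) cylinder(h = 7, r = 161);
translate([467, 547, 7]) cylinder(h = 293, r = 36);
translate([467, 547, 300]) cylinder(h = 7, r = 161);


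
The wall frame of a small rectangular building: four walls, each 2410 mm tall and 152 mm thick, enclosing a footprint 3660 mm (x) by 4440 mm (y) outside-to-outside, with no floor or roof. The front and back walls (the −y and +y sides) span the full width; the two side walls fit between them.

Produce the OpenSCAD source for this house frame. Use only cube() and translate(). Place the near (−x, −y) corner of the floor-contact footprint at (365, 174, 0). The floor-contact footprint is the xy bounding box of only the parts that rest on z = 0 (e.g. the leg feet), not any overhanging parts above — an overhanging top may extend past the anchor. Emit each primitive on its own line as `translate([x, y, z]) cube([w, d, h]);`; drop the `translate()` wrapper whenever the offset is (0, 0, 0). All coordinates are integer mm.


translate([365, 174, 0]) cube([3660, 152, 2410]);
translate([365, 4462, 0]) cube([3660, 152, 2410]);
translate([365, 326, 0]) cube([152, 4136, 2410]);
translate([3873, 326, 0]) cube([152, 4136, 2410]);


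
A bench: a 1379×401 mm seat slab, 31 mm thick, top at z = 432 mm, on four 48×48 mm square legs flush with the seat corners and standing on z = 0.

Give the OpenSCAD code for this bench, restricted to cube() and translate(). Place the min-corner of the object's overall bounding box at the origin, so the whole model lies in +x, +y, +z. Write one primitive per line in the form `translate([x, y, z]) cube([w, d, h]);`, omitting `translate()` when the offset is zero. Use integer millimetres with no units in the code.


translate([0, 0, 401]) cube([1379, 401, 31]);
cube([48, 48, 401]);
translate([0, 353, 0]) cube([48, 48, 401]);
translate([1331, 0, 0]) cube([48, 48, 401]);
translate([1331, 353, 0]) cube([48, 48, 401]);


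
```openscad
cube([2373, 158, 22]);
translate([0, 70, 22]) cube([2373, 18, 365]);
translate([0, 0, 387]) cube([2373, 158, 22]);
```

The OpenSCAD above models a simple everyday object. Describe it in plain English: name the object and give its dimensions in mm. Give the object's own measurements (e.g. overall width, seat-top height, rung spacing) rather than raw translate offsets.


An I-beam lying along x, 2373 mm long. Overall section height 409 mm. Two flanges 158 mm wide (y) and 22 mm thick, one on the floor and one at the top; a web 18 mm thick runs between them, centred on the flange width.


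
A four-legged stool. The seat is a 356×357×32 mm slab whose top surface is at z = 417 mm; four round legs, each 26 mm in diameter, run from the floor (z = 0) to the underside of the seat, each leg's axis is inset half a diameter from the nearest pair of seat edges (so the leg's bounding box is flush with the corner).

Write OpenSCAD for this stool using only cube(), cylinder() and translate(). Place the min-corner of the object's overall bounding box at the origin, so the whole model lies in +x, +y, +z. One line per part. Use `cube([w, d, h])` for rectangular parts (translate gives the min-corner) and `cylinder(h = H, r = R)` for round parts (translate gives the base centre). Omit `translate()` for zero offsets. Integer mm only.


// leg_h = 417 - 32 = 385
translate([0, 0, 385]) cube([356, 357, 32]);
translate([13, 13, 0]) cylinder(h = 385, r = 13);
translate([343, 13, 0]) cylinder(h = 385, r = 13);
translate([13, 344, 0]) cylinder(h = 385, r = 13);
translate([343, 344, 0]) cylinder(h = 385, r = 13);


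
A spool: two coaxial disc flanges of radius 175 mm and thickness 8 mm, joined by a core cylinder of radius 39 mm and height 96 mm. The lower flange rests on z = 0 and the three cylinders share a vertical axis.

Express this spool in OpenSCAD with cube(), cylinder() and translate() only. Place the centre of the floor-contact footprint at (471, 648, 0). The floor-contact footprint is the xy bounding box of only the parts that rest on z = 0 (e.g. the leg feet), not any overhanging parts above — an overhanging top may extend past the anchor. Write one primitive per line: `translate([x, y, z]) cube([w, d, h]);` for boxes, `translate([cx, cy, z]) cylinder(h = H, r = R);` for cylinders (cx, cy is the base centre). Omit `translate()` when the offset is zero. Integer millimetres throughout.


translate([471, 648, 0]) cylinder(h = 8, r = 175);
translate([471, 648, 8]) cylinder(h = 96, r = 39);
translate([471, 648, 104]) cylinder(h = 8, r = 175);


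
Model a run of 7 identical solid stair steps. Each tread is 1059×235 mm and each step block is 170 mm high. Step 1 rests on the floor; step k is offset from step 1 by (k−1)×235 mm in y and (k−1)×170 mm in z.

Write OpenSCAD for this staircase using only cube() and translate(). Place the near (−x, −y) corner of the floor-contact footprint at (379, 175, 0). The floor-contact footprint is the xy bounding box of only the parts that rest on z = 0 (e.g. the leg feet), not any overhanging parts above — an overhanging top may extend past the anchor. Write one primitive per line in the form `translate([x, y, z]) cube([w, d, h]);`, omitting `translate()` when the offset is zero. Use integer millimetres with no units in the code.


translate([379, 175, 0]) cube([1059, 235, 170]);
translate([379, 410, 170]) cube([1059, 235, 170]);
translate([379, 645, 340]) cube([1059, 235, 170]);
translate([379, 880, 510]) cube([1059, 235, 170]);
translate([379, 1115, 680]) cube([1059, 235, 170]);
translate([379, 1350, 850]) cube([1059, 235, 170]);
translate([379, 1585, 1020]) cube([1059, 235, 170]);


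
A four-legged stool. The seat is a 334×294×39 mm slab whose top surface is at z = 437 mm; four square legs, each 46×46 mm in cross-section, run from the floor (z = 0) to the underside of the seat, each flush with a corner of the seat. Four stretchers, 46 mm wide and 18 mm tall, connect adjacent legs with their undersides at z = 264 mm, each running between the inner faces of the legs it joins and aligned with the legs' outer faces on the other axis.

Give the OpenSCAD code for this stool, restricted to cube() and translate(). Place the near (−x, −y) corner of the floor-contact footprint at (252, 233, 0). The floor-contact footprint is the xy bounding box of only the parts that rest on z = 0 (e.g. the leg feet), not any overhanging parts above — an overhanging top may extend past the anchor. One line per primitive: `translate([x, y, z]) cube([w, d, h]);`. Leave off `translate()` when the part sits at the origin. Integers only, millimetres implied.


translate([252, 233, 398]) cube([334, 294, 39]);
translate([252, 233, 0]) cube([46, 46, 398]);
translate([540, 233, 0]) cube([46, 46, 398]);
translate([252, 481, 0]) cube([46, 46, 398]);
translate([540, 481, 0]) cube([46, 46, 398]);
translate([298, 233, 264]) cube([242, 46, 18]);
translate([298, 481, 264]) cube([242, 46, 18]);
translate([252, 279, 264]) cube([46, 202, 18]);
translate([540, 279, 264]) cube([46, 202, 18]);


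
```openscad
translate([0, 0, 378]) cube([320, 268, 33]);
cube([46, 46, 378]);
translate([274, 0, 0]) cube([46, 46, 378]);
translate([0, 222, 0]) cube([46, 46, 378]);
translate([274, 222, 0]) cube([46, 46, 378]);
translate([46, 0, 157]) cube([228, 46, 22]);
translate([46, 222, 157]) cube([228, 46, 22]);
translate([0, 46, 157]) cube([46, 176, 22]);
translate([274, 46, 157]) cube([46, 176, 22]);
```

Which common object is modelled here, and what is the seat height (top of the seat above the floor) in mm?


A stool. The seat height is 411 mm.

A 320×268×33 slab at z = 378 on four corner posts — a stool. The seat top is 378 + 33 = 411 mm.


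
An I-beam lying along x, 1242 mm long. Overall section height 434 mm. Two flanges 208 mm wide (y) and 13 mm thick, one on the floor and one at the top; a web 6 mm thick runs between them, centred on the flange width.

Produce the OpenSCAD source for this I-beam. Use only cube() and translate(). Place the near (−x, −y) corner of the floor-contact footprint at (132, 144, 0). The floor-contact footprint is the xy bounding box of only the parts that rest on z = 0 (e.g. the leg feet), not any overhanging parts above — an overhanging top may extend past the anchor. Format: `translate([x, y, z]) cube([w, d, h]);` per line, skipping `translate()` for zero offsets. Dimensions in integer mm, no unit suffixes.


translate([132, 144, 0]) cube([1242, 208, 13]);
translate([132, 245, 13]) cube([1242, 6, 408]);
translate([132, 144, 421]) cube([1242, 208, 13]);


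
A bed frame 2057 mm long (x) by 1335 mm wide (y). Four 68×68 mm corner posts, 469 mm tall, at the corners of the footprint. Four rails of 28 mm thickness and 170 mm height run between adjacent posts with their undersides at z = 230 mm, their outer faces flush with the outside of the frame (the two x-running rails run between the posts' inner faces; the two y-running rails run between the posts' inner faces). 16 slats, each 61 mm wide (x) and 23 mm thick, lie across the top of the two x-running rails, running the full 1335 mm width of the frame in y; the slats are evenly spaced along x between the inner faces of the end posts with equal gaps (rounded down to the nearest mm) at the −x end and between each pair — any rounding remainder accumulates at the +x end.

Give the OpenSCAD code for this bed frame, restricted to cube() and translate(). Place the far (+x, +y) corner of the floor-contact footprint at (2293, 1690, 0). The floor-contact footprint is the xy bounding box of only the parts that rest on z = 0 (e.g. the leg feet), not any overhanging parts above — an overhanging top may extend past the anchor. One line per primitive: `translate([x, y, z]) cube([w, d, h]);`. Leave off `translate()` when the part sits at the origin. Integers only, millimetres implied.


translate([236, 355, 0]) cube([68, 68, 469]);
translate([236, 1622, 0]) cube([68, 68, 469]);
translate([2225, 355, 0]) cube([68, 68, 469]);
translate([2225, 1622, 0]) cube([68, 68, 469]);
translate([304, 355, 230]) cube([1921, 28, 170]);
translate([304, 1662, 230]) cube([1921, 28, 170]);
translate([236, 423, 230]) cube([28, 1199, 170]);
translate([2265, 423, 230]) cube([28, 1199, 170]);
translate([359, 355, 400]) cube([61, 1335, 23]);
translate([475, 355, 400]) cube([61, 1335, 23]);
translate([591, 355, 400]) cube([61, 1335, 23]);
translate([707, 355, 400]) cube([61, 1335, 23]);
translate([823, 355, 400]) cube([61, 1335, 23]);
translate([939, 355, 400]) cube([61, 1335, 23]);
translate([1055, 355, 400]) cube([61, 1335, 23]);
translate([1171, 355, 400]) cube([61, 1335, 23]);
translate([1287, 355, 400]) cube([61, 1335, 23]);
translate([1403, 355, 400]) cube([61, 1335, 23]);
translate([1519, 355, 400]) cube([61, 1335, 23]);
translate([1635, 355, 400]) cube([61, 1335, 23]);
translate([1751, 355, 400]) cube([61, 1335, 23]);
translate([1867, 355, 400]) cube([61, 1335, 23]);
translate([1983, 355, 400]) cube([61, 1335, 23]);
translate([2099, 355, 400]) cube([61, 1335, 23]);


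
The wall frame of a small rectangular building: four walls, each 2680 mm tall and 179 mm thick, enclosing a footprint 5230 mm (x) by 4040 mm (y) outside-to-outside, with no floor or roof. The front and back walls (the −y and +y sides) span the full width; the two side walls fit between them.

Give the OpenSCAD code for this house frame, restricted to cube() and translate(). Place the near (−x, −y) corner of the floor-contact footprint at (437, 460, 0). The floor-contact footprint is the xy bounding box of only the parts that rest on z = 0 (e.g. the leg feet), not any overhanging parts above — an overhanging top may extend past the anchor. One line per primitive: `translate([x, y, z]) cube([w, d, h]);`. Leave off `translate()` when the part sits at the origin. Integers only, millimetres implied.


translate([437, 460, 0]) cube([5230, 179, 2680]);
translate([437, 4321, 0]) cube([5230, 179, 2680]);
translate([437, 639, 0]) cube([179, 3682, 2680]);
translate([5488, 639, 0]) cube([179, 3682, 2680]);


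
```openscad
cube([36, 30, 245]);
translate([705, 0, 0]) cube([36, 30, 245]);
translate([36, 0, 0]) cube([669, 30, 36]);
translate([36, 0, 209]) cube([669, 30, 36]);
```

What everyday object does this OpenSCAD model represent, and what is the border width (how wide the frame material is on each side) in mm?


A picture frame. The border width is 36 mm.

Four thin pieces enclosing a rectangular opening — a picture frame. The two full-height stiles are 245 mm tall; the top rail sits at z = 209 and is 36 mm tall, so the border above the opening is 245 − 209 = 36 mm, matching the stile x-width.


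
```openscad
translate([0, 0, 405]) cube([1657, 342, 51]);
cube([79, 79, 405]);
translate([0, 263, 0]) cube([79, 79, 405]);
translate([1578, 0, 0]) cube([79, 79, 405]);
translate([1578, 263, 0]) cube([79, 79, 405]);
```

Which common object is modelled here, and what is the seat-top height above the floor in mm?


A bench. The seat-top height is 456 mm.

A long slab on four corner posts — a bench. The slab sits at z = 405 with thickness 51, so the top is 405 + 51 = 456 mm.


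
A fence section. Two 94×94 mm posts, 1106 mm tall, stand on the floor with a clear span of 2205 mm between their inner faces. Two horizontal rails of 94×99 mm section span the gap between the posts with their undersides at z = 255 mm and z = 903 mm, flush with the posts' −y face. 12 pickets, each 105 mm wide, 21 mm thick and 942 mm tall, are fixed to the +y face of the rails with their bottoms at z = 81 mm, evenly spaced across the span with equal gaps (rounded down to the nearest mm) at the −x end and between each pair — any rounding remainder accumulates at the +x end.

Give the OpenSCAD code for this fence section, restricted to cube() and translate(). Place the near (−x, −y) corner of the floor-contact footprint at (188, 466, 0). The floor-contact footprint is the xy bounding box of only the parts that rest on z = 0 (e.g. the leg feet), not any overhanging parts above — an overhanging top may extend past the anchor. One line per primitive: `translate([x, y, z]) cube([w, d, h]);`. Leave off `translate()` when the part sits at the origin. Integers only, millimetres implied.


translate([188, 466, 0]) cube([94, 94, 1106]);
translate([2487, 466, 0]) cube([94, 94, 1106]);
translate([282, 466, 255]) cube([2205, 94, 99]);
translate([282, 466, 903]) cube([2205, 94, 99]);
translate([354, 560, 81]) cube([105, 21, 942]);
translate([531, 560, 81]) cube([105, 21, 942]);
translate([708, 560, 81]) cube([105, 21, 942]);
translate([885, 560, 81]) cube([105, 21, 942]);
translate([1062, 560, 81]) cube([105, 21, 942]);
translate([1239, 560, 81]) cube([105, 21, 942]);
translate([1416, 560, 81]) cube([105, 21, 942]);
translate([1593, 560, 81]) cube([105, 21, 942]);
translate([1770, 560, 81]) cube([105, 21, 942]);
translate([1947, 560, 81]) cube([105, 21, 942]);
translate([2124, 560, 81]) cube([105, 21, 942]);
translate([2301, 560, 81]) cube([105, 21, 942]);


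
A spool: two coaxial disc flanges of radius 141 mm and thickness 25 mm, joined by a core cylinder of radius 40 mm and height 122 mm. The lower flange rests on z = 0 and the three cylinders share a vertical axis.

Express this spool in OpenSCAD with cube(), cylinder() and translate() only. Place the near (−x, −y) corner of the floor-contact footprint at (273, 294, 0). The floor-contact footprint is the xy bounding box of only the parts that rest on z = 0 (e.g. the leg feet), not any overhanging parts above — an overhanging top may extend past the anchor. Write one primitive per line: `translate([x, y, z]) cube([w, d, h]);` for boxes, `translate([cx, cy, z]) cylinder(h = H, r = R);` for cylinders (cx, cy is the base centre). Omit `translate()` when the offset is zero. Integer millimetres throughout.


translate([414, 435, 0]) cylinder(h = 25, r = 141);
translate([414, 435, 25]) cylinder(h = 122, r = 40);
translate([414, 435, 147]) cylinder(h = 25, r = 141);


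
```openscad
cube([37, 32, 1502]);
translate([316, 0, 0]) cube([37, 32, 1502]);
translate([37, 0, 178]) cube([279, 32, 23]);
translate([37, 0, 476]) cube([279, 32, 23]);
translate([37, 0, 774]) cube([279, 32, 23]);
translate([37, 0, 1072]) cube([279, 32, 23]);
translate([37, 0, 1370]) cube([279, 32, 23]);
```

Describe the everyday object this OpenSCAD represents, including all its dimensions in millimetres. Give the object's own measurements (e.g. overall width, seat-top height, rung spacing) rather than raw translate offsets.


A straight ladder. Two 37×32 mm vertical rails, 1502 mm tall, stand 353 mm apart (outside-to-outside) with their front faces coplanar on the −y side. 5 rungs, each 32 mm deep and 23 mm tall, span between the inner faces of the rails, front faces flush with the rails. The lowest rung's underside is at z = 178 mm and rungs are spaced 298 mm apart (underside to underside).


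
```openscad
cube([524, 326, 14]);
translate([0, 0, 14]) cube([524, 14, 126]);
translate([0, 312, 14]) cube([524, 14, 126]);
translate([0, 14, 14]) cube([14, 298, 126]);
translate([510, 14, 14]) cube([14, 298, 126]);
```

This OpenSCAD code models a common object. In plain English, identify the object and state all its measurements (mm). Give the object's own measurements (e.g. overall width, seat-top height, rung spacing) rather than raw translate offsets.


An open-topped rectangular box: outside dimensions 524×326×140 mm, with a uniform wall and base thickness of 14 mm. The base is a full 524×326 slab on the floor; four walls sit on top of the base. The front and back walls (the −y and +y sides) span the full width; the two side walls fit between them.


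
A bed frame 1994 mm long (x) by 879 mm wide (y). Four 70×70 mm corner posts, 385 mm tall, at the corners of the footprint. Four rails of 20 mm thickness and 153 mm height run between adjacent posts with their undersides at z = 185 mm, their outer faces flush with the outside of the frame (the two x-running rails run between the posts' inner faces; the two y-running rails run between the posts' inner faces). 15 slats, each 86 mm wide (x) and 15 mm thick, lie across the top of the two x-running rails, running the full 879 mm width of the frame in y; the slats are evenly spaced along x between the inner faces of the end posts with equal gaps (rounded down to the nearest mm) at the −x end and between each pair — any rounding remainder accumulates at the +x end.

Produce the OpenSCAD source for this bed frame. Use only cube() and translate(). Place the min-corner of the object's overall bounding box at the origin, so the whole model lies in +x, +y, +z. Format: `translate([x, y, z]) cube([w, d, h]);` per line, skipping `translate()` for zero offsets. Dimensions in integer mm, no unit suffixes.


cube([70, 70, 385]);
translate([0, 809, 0]) cube([70, 70, 385]);
translate([1924, 0, 0]) cube([70, 70, 385]);
translate([1924, 809, 0]) cube([70, 70, 385]);
translate([70, 0, 185]) cube([1854, 20, 153]);
translate([70, 859, 185]) cube([1854, 20, 153]);
translate([0, 70, 185]) cube([20, 739, 153]);
translate([1974, 70, 185]) cube([20, 739, 153]);
translate([105, 0, 338]) cube([86, 879, 15]);
translate([226, 0, 338]) cube([86, 879, 15]);
translate([347, 0, 338]) cube([86, 879, 15]);
translate([468, 0, 338]) cube([86, 879, 15]);
translate([589, 0, 338]) cube([86, 879, 15]);
translate([710, 0, 338]) cube([86, 879, 15]);
translate([831, 0, 338]) cube([86, 879, 15]);
translate([952, 0, 338]) cube([86, 879, 15]);
translate([1073, 0, 338]) cube([86, 879, 15]);
translate([1194, 0, 338]) cube([86, 879, 15]);
translate([1315, 0, 338]) cube([86, 879, 15]);
translate([1436, 0, 338]) cube([86, 879, 15]);
translate([1557, 0, 338]) cube([86, 879, 15]);
translate([1678, 0, 338]) cube([86, 879, 15]);
translate([1799, 0, 338]) cube([86, 879, 15]);


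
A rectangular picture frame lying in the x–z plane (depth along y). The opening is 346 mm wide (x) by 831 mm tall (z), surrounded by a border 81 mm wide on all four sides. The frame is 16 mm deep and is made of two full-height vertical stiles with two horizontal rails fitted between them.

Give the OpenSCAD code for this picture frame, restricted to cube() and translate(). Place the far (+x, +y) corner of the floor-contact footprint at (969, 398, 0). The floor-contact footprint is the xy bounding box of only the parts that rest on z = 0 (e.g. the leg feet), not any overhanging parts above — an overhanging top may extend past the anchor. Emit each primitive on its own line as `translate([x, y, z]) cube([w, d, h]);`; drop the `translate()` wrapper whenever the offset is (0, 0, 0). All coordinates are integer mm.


translate([461, 382, 0]) cube([81, 16, 993]);
translate([888, 382, 0]) cube([81, 16, 993]);
translate([542, 382, 0]) cube([346, 16, 81]);
translate([542, 382, 912]) cube([346, 16, 81]);


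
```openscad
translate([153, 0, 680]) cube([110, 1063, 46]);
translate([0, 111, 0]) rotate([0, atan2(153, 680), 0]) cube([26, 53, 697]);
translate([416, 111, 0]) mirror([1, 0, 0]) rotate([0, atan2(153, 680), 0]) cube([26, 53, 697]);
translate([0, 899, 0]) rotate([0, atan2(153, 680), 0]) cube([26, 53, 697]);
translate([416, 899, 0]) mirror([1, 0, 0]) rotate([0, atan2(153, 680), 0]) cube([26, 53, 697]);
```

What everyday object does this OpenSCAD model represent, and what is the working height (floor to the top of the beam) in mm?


A sawhorse. The overall height is 726 mm.

A beam across two mirrored pairs of raked legs — a sawhorse. The beam's underside is at z = 680 (matching the legs' vertical rise in atan2(153, 680)) and the beam is 46 mm tall, so its top is at 680 + 46 = 726 mm. The raked legs top out at the beam's underside, so that is the highest point.


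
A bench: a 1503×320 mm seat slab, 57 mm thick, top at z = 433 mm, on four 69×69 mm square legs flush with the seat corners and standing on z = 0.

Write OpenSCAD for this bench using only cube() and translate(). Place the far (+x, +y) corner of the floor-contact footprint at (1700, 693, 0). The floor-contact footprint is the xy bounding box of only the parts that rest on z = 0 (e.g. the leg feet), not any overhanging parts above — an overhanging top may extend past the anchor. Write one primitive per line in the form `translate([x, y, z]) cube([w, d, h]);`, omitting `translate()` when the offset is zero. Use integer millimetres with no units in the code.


translate([197, 373, 376]) cube([1503, 320, 57]);
translate([197, 373, 0]) cube([69, 69, 376]);
translate([197, 624, 0]) cube([69, 69, 376]);
translate([1631, 373, 0]) cube([69, 69, 376]);
translate([1631, 624, 0]) cube([69, 69, 376]);


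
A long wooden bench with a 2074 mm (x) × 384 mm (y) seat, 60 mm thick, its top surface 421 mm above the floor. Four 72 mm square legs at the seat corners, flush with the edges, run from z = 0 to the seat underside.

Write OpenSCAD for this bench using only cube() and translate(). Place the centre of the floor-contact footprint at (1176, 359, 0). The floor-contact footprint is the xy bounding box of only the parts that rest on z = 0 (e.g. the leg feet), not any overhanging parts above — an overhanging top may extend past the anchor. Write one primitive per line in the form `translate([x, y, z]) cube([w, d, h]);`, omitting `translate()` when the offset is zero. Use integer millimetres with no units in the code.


translate([139, 167, 361]) cube([2074, 384, 60]);
translate([139, 167, 0]) cube([72, 72, 361]);
translate([139, 479, 0]) cube([72, 72, 361]);
translate([2141, 167, 0]) cube([72, 72, 361]);
translate([2141, 479, 0]) cube([72, 72, 361]);


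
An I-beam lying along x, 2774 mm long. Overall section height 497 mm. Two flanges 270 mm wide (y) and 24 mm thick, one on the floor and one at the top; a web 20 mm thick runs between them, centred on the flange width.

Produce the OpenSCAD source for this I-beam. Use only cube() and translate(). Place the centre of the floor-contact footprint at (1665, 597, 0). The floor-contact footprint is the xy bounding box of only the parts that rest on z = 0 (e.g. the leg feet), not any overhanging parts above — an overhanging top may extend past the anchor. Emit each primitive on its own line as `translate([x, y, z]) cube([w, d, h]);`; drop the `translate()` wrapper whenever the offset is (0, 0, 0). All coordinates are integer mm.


translate([278, 462, 0]) cube([2774, 270, 24]);
translate([278, 587, 24]) cube([2774, 20, 449]);
translate([278, 462, 473]) cube([2774, 270, 24]);


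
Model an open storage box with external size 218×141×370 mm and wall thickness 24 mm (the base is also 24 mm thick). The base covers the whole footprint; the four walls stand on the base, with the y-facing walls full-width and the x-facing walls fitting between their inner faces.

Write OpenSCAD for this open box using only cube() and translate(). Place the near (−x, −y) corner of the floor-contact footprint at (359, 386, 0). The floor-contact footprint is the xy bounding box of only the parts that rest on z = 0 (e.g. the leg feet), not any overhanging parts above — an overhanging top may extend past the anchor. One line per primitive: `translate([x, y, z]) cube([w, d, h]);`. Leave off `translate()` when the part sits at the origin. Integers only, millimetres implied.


translate([359, 386, 0]) cube([218, 141, 24]);
translate([359, 386, 24]) cube([218, 24, 346]);
translate([359, 503, 24]) cube([218, 24, 346]);
translate([359, 410, 24]) cube([24, 93, 346]);
translate([553, 410, 24]) cube([24, 93, 346]);


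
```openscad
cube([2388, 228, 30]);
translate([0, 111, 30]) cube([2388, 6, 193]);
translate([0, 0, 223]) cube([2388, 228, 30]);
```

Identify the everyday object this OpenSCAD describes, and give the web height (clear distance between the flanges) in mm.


An I-beam. The web height is 193 mm.

Two wide flanges with a thin centred web — an I-beam. Overall 253 mm minus two 30 mm flanges gives a web of 253 − 2·30 = 193 mm.


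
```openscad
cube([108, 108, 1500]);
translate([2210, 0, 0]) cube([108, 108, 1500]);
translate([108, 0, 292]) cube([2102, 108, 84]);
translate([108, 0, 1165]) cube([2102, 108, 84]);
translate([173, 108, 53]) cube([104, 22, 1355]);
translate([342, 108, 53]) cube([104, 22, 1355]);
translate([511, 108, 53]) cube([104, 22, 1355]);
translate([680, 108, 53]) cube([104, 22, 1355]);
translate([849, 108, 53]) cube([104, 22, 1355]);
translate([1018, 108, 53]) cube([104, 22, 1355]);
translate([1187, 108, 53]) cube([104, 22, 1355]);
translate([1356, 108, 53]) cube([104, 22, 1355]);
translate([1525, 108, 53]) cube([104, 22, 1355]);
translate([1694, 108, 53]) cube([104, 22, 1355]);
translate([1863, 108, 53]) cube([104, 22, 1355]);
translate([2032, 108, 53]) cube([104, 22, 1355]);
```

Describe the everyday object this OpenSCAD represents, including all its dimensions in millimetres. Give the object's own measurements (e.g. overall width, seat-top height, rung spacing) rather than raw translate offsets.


A fence section. Two 108×108 mm posts, 1500 mm tall, stand on the floor with a clear span of 2102 mm between their inner faces. Two horizontal rails of 108×84 mm section span the gap between the posts with their undersides at z = 292 mm and z = 1165 mm, flush with the posts' −y face. 12 pickets, each 104 mm wide, 22 mm thick and 1355 mm tall, are fixed to the +y face of the rails with their bottoms at z = 53 mm, spaced across the span with a 65 mm gap after the −x post and between neighbouring pickets, with 74 mm left before the +x post.


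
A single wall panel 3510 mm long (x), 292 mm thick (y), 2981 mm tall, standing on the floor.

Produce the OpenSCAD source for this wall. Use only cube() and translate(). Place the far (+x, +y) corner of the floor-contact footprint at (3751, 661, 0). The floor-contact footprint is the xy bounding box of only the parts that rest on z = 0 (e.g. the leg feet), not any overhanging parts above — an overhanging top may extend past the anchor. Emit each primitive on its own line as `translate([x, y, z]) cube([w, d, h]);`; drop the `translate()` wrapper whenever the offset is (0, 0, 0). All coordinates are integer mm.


translate([241, 369, 0]) cube([3510, 292, 2981]);


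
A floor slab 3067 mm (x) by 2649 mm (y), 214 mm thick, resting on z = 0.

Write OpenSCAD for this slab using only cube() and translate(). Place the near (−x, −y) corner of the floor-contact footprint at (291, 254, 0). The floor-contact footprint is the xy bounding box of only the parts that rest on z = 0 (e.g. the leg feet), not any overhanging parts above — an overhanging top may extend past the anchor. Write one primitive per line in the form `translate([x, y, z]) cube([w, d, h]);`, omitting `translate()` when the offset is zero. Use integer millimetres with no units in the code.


translate([291, 254, 0]) cube([3067, 2649, 214]);


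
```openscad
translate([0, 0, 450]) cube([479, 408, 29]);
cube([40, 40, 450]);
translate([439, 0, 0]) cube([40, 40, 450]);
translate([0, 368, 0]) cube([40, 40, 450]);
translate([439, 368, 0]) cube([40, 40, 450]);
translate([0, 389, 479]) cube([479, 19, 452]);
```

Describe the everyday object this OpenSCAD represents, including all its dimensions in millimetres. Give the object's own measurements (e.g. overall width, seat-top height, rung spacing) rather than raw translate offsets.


A chair. The seat is a 479×408×29 mm slab with its top at z = 479 mm, on four 40×40 mm corner legs (flush with the seat edges, standing on z = 0). A flat backrest 19 mm thick, 452 mm tall, spans the full seat width and rises from the seat top along its +y edge, rear face flush with the rear of the seat.


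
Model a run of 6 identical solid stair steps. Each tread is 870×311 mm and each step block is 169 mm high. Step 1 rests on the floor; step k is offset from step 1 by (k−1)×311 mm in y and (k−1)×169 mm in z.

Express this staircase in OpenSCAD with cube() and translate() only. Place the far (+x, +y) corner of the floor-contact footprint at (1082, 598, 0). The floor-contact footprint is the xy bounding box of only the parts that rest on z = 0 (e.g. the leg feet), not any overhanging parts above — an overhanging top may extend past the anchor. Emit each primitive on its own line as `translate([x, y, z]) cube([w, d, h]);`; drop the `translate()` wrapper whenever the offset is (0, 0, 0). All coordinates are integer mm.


translate([212, 287, 0]) cube([870, 311, 169]);
translate([212, 598, 169]) cube([870, 311, 169]);
translate([212, 909, 338]) cube([870, 311, 169]);
translate([212, 1220, 507]) cube([870, 311, 169]);
translate([212, 1531, 676]) cube([870, 311, 169]);
translate([212, 1842, 845]) cube([870, 311, 169]);


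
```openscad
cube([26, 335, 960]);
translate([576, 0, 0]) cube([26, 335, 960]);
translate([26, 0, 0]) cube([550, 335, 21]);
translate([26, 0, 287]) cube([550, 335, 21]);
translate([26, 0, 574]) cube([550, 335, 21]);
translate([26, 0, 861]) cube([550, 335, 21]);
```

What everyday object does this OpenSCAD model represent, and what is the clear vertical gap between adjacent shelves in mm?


A bookshelf. The clear shelf gap is 266 mm.

Two tall side panels with 4 horizontal boards between them — a bookshelf. The first two shelf undersides are at z = 0 and z = 287; with shelf thickness 21, the clear gap is 287 − 0 − 21 = 266 mm.


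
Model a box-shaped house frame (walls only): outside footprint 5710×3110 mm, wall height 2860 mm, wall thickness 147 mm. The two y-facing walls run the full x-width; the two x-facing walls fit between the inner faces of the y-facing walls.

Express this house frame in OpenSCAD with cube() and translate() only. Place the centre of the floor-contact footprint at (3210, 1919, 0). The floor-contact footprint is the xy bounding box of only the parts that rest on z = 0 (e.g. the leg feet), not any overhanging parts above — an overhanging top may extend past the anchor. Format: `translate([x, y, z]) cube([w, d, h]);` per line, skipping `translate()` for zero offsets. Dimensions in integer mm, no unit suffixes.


translate([355, 364, 0]) cube([5710, 147, 2860]);
translate([355, 3327, 0]) cube([5710, 147, 2860]);
translate([355, 511, 0]) cube([147, 2816, 2860]);
translate([5918, 511, 0]) cube([147, 2816, 2860]);


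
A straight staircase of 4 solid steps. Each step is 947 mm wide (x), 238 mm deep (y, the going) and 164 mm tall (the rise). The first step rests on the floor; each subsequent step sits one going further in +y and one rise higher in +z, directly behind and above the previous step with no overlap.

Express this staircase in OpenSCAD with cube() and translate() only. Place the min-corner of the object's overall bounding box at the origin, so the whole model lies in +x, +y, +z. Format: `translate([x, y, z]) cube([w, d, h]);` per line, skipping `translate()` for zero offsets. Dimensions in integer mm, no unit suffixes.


cube([947, 238, 164]);
translate([0, 238, 164]) cube([947, 238, 164]);
translate([0, 476, 328]) cube([947, 238, 164]);
translate([0, 714, 492]) cube([947, 238, 164]);


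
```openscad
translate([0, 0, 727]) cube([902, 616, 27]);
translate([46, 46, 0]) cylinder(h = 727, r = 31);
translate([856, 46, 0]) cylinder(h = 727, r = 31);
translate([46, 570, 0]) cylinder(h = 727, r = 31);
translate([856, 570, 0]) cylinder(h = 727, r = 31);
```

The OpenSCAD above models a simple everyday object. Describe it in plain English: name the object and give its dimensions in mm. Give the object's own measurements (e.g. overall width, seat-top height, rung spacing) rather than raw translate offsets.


A table: top 902 mm (x) × 616 mm (y), 27 mm thick, upper face at z = 754 mm, on four round legs of 62 mm diameter, each leg's bounding box inset 15 mm from the nearest pair of top edges from z = 0 to the bottom of the top.


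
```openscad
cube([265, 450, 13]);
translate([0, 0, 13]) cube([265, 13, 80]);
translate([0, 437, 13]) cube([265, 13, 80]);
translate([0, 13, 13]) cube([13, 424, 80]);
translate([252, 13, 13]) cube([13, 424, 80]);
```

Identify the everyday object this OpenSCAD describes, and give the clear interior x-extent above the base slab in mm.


An open box. The internal width is 239 mm.

A 265×450 base slab with four walls standing on it — an open box. The base is 265 mm wide and the walls are 13 mm thick, so the internal width is 265 − 2 × 13 = 239 mm.


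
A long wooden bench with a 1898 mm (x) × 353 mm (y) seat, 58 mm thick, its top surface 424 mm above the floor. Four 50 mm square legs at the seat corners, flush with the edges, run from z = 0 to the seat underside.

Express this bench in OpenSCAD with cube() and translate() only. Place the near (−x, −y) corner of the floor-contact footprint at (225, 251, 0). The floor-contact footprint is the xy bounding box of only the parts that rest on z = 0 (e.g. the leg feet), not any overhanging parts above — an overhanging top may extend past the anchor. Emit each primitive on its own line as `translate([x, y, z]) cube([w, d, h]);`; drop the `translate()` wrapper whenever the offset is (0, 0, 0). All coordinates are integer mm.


// leg_h = 424 − 58 = 366
translate([225, 251, 366]) cube([1898, 353, 58]);
translate([225, 251, 0]) cube([50, 50, 366]);
translate([225, 554, 0]) cube([50, 50, 366]);
translate([2073, 251, 0]) cube([50, 50, 366]);
translate([2073, 554, 0]) cube([50, 50, 366]);


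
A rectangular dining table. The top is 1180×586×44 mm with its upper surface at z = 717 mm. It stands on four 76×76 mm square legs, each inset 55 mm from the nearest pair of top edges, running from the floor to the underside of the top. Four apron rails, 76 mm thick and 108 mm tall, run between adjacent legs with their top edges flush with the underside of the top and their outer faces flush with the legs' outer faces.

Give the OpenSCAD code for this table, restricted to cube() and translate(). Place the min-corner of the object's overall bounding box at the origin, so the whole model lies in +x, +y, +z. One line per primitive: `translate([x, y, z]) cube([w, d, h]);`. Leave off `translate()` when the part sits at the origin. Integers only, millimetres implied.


// leg_h = 717 - 44 = 673
// apron z = 673 - 108 = 565
translate([0, 0, 673]) cube([1180, 586, 44]);
translate([55, 55, 0]) cube([76, 76, 673]);
translate([1049, 55, 0]) cube([76, 76, 673]);
translate([55, 455, 0]) cube([76, 76, 673]);
translate([1049, 455, 0]) cube([76, 76, 673]);
translate([131, 55, 565]) cube([918, 76, 108]);
translate([131, 455, 565]) cube([918, 76, 108]);
translate([55, 131, 565]) cube([76, 324, 108]);
translate([1049, 131, 565]) cube([76, 324, 108]);


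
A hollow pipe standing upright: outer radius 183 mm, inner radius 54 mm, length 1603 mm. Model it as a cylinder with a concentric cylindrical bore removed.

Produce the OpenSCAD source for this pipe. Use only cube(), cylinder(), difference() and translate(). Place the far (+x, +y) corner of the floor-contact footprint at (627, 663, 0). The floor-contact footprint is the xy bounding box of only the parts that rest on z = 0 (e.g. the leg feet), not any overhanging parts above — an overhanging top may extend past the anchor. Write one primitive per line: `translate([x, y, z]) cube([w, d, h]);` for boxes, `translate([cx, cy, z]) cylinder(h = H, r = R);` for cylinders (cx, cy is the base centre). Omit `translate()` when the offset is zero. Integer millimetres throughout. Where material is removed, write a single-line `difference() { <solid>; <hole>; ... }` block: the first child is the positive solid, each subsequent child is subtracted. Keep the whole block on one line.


difference() { translate([444, 480, 0]) cylinder(h = 1603, r = 183); translate([444, 480, 0]) cylinder(h = 1603, r = 54); }
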